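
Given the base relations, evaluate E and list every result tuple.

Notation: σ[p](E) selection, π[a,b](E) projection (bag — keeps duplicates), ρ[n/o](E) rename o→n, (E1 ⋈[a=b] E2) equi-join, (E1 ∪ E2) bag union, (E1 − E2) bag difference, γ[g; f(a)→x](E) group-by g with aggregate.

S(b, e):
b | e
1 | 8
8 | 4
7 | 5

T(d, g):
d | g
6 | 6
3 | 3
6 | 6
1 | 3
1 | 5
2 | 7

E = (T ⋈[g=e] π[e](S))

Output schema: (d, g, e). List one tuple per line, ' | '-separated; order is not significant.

Subexpression sizes:
  T → 6
  S → 3
  π[e](S) → 3
  (T ⋈[g=e] π[e](S)) → 1

== RESULT ==
d | g | e
1 | 5 | 5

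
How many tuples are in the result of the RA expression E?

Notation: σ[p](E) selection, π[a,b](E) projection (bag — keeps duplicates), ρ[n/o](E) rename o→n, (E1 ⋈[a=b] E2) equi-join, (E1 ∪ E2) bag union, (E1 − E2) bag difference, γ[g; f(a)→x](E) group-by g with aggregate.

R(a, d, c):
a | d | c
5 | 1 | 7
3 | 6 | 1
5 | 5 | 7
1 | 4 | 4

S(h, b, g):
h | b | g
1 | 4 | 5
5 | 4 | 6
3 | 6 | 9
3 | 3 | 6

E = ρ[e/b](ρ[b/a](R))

Row counts bottom-up:
  R → 4
  ρ[b/a](R) → 4
  ρ[e/b](ρ[b/a](R)) → 4

|E| = 4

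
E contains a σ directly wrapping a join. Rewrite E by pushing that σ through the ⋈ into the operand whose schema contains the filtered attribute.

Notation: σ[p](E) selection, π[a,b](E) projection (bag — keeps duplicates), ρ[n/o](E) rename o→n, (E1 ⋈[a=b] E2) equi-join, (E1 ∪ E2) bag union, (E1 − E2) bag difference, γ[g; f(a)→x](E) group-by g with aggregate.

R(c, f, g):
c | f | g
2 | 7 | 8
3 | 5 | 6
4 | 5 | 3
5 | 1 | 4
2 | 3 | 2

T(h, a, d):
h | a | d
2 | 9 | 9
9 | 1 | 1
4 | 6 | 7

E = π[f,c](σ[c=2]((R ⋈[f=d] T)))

σ filters on c, owned by the left side.
E' = π[f,c]((σ[c=2](R) ⋈[f=d] T))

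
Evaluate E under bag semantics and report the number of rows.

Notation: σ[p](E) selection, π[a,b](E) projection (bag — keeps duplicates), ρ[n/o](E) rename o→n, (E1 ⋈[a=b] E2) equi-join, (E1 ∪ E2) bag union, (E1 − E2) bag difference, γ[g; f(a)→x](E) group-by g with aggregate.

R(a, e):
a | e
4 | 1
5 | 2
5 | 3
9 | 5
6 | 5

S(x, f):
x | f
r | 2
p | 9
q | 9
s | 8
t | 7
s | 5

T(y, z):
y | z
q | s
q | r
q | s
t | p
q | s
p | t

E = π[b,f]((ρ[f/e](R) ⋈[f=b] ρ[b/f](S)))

Per-node cardinality:
  R → 5
  ρ[f/e](R) → 5
  S → 6
  ρ[b/f](S) → 6
  (ρ[f/e](R) ⋈[f=b] ρ[b/f](S)) → 3
  π[b,f]((ρ[f/e](R) ⋈[f=b] ρ[b/f](S))) → 3

|E| = 3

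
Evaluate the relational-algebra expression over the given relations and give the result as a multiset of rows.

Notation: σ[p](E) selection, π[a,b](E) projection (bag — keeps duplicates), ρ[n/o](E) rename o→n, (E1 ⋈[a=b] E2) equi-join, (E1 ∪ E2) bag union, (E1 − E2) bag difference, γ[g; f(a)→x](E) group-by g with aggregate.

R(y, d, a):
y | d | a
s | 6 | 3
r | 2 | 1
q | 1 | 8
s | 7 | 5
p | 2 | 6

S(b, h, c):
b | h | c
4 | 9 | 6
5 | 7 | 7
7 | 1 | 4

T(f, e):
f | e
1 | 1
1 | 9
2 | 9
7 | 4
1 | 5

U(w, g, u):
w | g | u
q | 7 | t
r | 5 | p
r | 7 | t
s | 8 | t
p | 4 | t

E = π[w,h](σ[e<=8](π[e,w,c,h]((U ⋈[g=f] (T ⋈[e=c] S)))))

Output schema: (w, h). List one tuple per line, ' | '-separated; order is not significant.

Per-node cardinality:
  U → 5
  T → 5
  S → 3
  (T ⋈[e=c] S) → 1
  (U ⋈[g=f] (T ⋈[e=c] S)) → 2
  π[e,w,c,h]((U ⋈[g=f] (T ⋈[e=c] S))) → 2
  σ[e<=8](π[e,w,c,h]((U ⋈[g=f] (T ⋈[e=c] S)))) → 2
  π[w,h](σ[e<=8](π[e,w,c,h]((U ⋈[g=f] (T ⋈[e=c] S))))) → 2

== RESULT ==
w | h
q | 1
r | 1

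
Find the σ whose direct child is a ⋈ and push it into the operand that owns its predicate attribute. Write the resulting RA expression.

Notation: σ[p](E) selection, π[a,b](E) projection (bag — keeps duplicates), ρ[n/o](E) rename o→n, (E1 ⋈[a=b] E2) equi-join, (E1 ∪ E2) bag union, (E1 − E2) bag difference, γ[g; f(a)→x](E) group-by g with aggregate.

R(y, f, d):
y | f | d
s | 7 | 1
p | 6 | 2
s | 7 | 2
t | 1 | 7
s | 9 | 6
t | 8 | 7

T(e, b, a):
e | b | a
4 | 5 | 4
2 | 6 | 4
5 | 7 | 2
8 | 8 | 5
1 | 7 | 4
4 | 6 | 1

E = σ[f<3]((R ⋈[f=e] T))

σ filters on f, owned by the left side.
E' = (σ[f<3](R) ⋈[f=e] T)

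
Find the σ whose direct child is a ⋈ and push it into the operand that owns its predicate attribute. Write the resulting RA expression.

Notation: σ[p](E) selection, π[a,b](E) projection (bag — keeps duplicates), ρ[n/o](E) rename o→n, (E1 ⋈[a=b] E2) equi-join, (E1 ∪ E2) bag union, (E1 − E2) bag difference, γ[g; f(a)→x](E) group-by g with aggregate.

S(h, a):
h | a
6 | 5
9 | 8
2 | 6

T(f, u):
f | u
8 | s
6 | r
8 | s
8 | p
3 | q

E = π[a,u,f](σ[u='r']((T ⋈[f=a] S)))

σ filters on u, owned by the left side.
E' = π[a,u,f]((σ[u='r'](T) ⋈[f=a] S))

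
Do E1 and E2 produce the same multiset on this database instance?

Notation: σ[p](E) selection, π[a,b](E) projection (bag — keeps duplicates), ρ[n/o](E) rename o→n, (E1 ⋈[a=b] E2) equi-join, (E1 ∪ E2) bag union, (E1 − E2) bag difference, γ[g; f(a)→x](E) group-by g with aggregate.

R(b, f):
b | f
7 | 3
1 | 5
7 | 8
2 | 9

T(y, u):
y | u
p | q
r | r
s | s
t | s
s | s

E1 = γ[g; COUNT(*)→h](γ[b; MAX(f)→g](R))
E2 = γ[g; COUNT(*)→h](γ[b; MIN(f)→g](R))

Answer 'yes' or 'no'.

E1 subexpression sizes:
  R → 4
  γ[b; MAX(f)→g](R) → 3
  γ[g; COUNT(*)→h](γ[b; MAX(f)→g](R)) → 3
E2 subexpression sizes:
  R → 4
  γ[b; MIN(f)→g](R) → 3
  γ[g; COUNT(*)→h](γ[b; MIN(f)→g](R)) → 3

E1 result:
g | h
5 | 1
8 | 1
9 | 1
E2 result:
g | h
3 | 1
5 | 1
9 | 1
Witness: (8, 1) appears 1× in E1 but 0× in E2.

no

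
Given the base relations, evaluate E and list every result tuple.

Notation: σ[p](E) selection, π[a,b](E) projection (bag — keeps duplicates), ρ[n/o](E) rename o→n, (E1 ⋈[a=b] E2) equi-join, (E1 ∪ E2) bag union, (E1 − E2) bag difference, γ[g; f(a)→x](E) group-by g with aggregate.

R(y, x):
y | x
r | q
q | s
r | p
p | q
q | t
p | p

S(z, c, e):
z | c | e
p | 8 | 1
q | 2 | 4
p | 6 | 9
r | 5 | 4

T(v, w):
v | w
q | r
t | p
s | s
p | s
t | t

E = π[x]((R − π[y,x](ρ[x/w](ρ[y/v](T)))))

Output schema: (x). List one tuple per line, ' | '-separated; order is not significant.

Subexpression sizes:
  R → 6
  T → 5
  ρ[y/v](T) → 5
  ρ[x/w](ρ[y/v](T)) → 5
  π[y,x](ρ[x/w](ρ[y/v](T))) → 5
  (R − π[y,x](ρ[x/w](ρ[y/v](T)))) → 6
  π[x]((R − π[y,x](ρ[x/w](ρ[y/v](T))))) → 6

== RESULT ==
x
p
p
q
q
s
t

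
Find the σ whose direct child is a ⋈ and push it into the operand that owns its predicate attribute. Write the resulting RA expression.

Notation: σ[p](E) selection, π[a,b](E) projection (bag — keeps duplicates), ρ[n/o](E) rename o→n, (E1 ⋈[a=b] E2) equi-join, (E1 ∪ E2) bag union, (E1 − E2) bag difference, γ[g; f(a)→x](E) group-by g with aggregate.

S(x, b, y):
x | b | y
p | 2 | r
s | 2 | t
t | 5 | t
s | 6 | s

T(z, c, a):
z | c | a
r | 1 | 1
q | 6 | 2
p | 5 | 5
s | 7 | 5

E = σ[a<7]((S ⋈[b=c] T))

σ filters on a, owned by the right side.
E' = (S ⋈[b=c] σ[a<7](T))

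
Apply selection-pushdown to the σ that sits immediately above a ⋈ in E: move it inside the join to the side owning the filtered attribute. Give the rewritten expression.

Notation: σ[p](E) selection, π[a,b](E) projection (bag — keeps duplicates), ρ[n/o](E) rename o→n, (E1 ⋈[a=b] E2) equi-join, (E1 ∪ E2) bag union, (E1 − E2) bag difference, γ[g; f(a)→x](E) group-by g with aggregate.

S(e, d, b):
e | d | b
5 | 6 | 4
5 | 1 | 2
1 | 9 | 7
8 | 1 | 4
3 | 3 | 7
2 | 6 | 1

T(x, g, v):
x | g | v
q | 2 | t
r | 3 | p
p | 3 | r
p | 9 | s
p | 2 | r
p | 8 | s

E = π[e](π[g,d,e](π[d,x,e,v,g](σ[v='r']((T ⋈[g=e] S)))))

σ filters on v, owned by the left side.
E' = π[e](π[g,d,e](π[d,x,e,v,g]((σ[v='r'](T) ⋈[g=e] S))))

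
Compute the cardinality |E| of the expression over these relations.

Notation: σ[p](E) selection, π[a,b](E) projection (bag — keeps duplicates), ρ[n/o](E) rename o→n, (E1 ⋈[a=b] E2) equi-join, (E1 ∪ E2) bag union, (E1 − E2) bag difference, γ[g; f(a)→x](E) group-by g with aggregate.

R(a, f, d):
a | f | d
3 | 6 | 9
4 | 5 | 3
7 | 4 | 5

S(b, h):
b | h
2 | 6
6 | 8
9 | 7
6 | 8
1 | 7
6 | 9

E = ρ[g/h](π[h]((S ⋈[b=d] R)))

Subexpression sizes:
  S → 6
  R → 3
  (S ⋈[b=d] R) → 1
  π[h]((S ⋈[b=d] R)) → 1
  ρ[g/h](π[h]((S ⋈[b=d] R))) → 1

|E| = 1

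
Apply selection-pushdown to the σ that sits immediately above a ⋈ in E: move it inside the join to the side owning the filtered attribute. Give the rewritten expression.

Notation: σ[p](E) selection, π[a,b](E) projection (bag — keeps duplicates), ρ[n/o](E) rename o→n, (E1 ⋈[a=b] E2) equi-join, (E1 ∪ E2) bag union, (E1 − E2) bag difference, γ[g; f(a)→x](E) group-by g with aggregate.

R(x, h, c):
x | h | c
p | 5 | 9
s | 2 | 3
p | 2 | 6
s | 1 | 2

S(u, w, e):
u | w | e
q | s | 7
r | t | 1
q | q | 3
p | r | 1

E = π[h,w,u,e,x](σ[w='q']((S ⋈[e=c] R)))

σ filters on w, owned by the left side.
E' = π[h,w,u,e,x]((σ[w='q'](S) ⋈[e=c] R))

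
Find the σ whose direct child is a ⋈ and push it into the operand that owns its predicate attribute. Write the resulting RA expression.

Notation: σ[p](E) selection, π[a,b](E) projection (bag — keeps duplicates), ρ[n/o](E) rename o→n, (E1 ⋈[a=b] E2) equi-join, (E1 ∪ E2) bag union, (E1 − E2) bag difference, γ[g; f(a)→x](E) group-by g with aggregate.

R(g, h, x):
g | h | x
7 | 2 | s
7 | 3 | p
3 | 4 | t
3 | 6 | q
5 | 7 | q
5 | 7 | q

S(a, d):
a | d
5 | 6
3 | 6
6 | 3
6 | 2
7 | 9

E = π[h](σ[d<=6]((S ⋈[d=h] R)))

σ filters on d, owned by the left side.
E' = π[h]((σ[d<=6](S) ⋈[d=h] R))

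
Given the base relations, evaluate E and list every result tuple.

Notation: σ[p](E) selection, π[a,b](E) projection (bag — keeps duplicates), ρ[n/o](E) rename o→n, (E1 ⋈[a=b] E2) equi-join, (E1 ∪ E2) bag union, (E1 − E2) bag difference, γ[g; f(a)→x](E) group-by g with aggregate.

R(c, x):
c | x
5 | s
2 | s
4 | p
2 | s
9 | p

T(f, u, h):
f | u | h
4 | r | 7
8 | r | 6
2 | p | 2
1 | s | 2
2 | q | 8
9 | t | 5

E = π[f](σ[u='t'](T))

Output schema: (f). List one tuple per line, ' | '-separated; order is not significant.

Per-node cardinality:
  T → 6
  σ[u='t'](T) → 1
  π[f](σ[u='t'](T)) → 1

== RESULT ==
f
9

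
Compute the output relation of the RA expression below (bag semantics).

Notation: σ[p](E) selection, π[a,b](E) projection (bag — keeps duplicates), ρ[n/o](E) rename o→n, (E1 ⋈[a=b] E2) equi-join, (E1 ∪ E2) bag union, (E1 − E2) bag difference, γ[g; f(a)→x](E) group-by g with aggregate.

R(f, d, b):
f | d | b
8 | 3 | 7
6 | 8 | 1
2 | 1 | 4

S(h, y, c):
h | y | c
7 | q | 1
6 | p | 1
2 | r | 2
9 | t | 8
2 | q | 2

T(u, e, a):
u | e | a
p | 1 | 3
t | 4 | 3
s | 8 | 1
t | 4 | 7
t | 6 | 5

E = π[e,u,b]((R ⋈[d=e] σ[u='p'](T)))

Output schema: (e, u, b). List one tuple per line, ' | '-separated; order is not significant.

Per-node cardinality:
  R → 3
  T → 5
  σ[u='p'](T) → 1
  (R ⋈[d=e] σ[u='p'](T)) → 1
  π[e,u,b]((R ⋈[d=e] σ[u='p'](T))) → 1

== RESULT ==
e | u | b
1 | p | 4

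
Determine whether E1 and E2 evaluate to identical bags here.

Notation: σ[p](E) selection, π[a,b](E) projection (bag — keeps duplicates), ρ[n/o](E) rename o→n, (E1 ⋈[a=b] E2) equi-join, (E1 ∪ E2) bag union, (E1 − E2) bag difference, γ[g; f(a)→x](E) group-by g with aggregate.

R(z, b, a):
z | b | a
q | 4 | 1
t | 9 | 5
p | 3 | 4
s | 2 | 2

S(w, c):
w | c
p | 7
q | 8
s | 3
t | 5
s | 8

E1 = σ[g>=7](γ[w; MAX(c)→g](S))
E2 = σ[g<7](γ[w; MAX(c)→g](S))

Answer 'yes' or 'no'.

E1 stepwise |·|:
  S → 5
  γ[w; MAX(c)→g](S) → 4
  σ[g>=7](γ[w; MAX(c)→g](S)) → 3
E2 stepwise |·|:
  S → 5
  γ[w; MAX(c)→g](S) → 4
  σ[g<7](γ[w; MAX(c)→g](S)) → 1

E1 result:
w | g
p | 7
q | 8
s | 8
E2 result:
w | g
t | 5
Witness: ('q', 8) appears 1× in E1 but 0× in E2.

no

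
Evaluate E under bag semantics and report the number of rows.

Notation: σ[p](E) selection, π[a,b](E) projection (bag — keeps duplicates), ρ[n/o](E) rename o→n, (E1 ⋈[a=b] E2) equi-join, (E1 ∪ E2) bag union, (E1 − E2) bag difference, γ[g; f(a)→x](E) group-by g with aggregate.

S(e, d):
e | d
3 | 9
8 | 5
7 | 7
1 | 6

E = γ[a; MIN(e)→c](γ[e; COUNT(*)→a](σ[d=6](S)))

Stepwise |·|:
  S → 4
  σ[d=6](S) → 1
  γ[e; COUNT(*)→a](σ[d=6](S)) → 1
  γ[a; MIN(e)→c](γ[e; COUNT(*)→a](σ[d=6](S))) → 1

|E| = 1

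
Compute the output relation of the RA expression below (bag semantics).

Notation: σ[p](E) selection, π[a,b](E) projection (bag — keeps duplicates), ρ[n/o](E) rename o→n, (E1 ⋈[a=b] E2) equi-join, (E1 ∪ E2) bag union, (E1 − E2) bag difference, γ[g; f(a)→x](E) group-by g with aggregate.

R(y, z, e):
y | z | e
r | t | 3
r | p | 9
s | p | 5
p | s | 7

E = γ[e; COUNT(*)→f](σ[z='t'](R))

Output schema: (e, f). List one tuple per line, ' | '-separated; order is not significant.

Subexpression sizes:
  R → 4
  σ[z='t'](R) → 1
  γ[e; COUNT(*)→f](σ[z='t'](R)) → 1

== RESULT ==
e | f
3 | 1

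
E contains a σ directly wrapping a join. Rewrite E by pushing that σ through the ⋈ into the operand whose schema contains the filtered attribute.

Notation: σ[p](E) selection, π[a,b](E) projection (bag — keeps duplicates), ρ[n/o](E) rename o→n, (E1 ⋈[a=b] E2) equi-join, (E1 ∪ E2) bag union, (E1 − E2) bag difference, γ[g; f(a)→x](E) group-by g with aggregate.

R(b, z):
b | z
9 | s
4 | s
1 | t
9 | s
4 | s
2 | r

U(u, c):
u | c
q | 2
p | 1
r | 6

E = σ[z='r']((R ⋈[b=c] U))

σ filters on z, owned by the left side.
E' = (σ[z='r'](R) ⋈[b=c] U)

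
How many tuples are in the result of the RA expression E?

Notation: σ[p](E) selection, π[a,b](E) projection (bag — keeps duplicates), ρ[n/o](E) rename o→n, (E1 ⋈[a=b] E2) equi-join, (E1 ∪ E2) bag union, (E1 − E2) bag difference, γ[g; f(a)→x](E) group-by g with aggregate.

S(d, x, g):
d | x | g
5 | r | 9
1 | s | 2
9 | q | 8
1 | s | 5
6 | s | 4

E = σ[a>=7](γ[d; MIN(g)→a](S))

Row counts bottom-up:
  S → 5
  γ[d; MIN(g)→a](S) → 4
  σ[a>=7](γ[d; MIN(g)→a](S)) → 2

|E| = 2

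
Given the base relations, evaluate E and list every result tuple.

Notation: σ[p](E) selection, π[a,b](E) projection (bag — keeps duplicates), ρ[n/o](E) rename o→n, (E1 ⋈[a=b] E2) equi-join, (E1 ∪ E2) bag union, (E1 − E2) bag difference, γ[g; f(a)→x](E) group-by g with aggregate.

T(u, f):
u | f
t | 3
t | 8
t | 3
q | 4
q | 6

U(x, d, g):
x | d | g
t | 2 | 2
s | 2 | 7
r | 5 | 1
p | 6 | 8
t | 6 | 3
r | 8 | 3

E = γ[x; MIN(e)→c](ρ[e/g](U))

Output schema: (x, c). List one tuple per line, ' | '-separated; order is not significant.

Row counts bottom-up:
  U → 6
  ρ[e/g](U) → 6
  γ[x; MIN(e)→c](ρ[e/g](U)) → 4

== RESULT ==
x | c
p | 8
r | 1
s | 7
t | 2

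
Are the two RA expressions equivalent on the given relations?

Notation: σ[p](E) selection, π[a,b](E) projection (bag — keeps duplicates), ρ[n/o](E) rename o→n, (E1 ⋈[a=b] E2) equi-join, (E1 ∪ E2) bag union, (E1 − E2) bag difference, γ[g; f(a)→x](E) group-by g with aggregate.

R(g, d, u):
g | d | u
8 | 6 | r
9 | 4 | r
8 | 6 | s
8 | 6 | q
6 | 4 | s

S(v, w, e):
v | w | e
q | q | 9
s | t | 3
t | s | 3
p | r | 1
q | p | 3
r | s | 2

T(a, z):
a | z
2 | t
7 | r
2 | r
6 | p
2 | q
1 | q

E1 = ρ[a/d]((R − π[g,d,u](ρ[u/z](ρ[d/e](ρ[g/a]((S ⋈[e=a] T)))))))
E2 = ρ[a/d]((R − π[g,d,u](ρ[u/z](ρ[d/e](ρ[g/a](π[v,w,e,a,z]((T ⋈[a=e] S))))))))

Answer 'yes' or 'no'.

E1 stepwise |·|:
  R → 5
  S → 6
  T → 6
  (S ⋈[e=a] T) → 4
  ρ[g/a]((S ⋈[e=a] T)) → 4
  ρ[d/e](ρ[g/a]((S ⋈[e=a] T))) → 4
  ρ[u/z](ρ[d/e](ρ[g/a]((S ⋈[e=a] T)))) → 4
  π[g,d,u](ρ[u/z](ρ[d/e](ρ[g/a]((S ⋈[e=a] T))))) → 4
  (R − π[g,d,u](ρ[u/z](ρ[d/e](ρ[g/a]((S ⋈[e=a] T)))))) → 5
  ρ[a/d]((R − π[g,d,u](ρ[u/z](ρ[d/e](ρ[g/a]((S ⋈[e=a] T))))))) → 5
E2 stepwise |·|:
  R → 5
  T → 6
  S → 6
  (T ⋈[a=e] S) → 4
  π[v,w,e,a,z]((T ⋈[a=e] S)) → 4
  ρ[g/a](π[v,w,e,a,z]((T ⋈[a=e] S))) → 4
  ρ[d/e](ρ[g/a](π[v,w,e,a,z]((T ⋈[a=e] S)))) → 4
  ρ[u/z](ρ[d/e](ρ[g/a](π[v,w,e,a,z]((T ⋈[a=e] S))))) → 4
  π[g,d,u](ρ[u/z](ρ[d/e](ρ[g/a](π[v,w,e,a,z]((T ⋈[a=e] S)))))) → 4
  (R − π[g,d,u](ρ[u/z](ρ[d/e](ρ[g/a](π[v,w,e,a,z]((T ⋈[a=e] S))))))) → 5
  ρ[a/d]((R − π[g,d,u](ρ[u/z](ρ[d/e](ρ[g/a](π[v,w,e,a,z]((T ⋈[a=e] S)))))))) → 5

E1 and E2 produce the same multiset:
g | a | u
6 | 4 | s
8 | 6 | q
8 | 6 | r
8 | 6 | s
9 | 4 | r

yes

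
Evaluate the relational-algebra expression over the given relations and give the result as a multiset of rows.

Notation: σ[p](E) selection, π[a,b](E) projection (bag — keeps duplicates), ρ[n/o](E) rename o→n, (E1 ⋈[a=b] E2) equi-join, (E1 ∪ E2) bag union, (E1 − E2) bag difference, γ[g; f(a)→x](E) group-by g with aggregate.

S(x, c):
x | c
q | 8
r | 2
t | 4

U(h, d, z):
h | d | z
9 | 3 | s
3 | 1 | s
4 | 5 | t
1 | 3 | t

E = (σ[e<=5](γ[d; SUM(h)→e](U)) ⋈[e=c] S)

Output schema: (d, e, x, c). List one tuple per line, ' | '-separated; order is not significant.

Per-node cardinality:
  U → 4
  γ[d; SUM(h)→e](U) → 3
  σ[e<=5](γ[d; SUM(h)→e](U)) → 2
  S → 3
  (σ[e<=5](γ[d; SUM(h)→e](U)) ⋈[e=c] S) → 1

== RESULT ==
d | e | x | c
5 | 4 | t | 4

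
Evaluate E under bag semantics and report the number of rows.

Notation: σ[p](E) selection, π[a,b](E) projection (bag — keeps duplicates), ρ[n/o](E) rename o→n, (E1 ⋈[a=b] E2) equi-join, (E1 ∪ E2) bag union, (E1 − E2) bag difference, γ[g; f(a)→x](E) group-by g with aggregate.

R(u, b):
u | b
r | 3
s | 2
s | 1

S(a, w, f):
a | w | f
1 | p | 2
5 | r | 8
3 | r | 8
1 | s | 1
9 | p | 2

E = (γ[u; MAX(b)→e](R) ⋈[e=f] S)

Subexpression sizes:
  R → 3
  γ[u; MAX(b)→e](R) → 2
  S → 5
  (γ[u; MAX(b)→e](R) ⋈[e=f] S) → 2

|E| = 2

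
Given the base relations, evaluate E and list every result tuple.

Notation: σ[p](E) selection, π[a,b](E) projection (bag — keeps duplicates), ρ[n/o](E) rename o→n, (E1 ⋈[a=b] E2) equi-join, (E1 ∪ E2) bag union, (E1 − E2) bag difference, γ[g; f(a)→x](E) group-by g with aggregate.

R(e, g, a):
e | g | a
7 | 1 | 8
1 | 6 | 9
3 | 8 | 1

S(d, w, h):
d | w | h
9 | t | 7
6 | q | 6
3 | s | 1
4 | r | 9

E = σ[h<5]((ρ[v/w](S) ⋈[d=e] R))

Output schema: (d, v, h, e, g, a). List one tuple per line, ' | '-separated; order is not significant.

Stepwise |·|:
  S → 4
  ρ[v/w](S) → 4
  R → 3
  (ρ[v/w](S) ⋈[d=e] R) → 1
  σ[h<5]((ρ[v/w](S) ⋈[d=e] R)) → 1

== RESULT ==
d | v | h | e | g | a
3 | s | 1 | 3 | 8 | 1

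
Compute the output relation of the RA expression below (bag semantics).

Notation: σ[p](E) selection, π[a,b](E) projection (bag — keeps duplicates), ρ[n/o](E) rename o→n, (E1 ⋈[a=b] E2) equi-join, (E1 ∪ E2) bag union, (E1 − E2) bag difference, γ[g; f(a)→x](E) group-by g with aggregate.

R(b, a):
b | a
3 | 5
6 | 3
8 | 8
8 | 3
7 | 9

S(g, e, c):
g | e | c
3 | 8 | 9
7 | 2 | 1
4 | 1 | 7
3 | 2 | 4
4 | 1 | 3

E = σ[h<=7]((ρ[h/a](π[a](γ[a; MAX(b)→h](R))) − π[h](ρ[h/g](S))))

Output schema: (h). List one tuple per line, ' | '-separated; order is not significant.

Row counts bottom-up:
  R → 5
  γ[a; MAX(b)→h](R) → 4
  π[a](γ[a; MAX(b)→h](R)) → 4
  ρ[h/a](π[a](γ[a; MAX(b)→h](R))) → 4
  S → 5
  ρ[h/g](S) → 5
  π[h](ρ[h/g](S)) → 5
  (ρ[h/a](π[a](γ[a; MAX(b)→h](R))) − π[h](ρ[h/g](S))) → 3
  σ[h<=7]((ρ[h/a](π[a](γ[a; MAX(b)→h](R))) − π[h](ρ[h/g](S)))) → 1

== RESULT ==
h
5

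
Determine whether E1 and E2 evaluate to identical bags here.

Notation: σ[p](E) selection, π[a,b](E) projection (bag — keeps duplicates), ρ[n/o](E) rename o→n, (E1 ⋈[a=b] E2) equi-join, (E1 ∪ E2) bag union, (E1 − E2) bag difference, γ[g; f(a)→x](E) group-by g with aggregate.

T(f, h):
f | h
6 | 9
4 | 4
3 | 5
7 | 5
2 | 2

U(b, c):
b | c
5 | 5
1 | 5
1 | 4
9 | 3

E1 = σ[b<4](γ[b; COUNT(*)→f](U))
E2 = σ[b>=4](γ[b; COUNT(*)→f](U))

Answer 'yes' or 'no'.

E1 per-node cardinality:
  U → 4
  γ[b; COUNT(*)→f](U) → 3
  σ[b<4](γ[b; COUNT(*)→f](U)) → 1
E2 per-node cardinality:
  U → 4
  γ[b; COUNT(*)→f](U) → 3
  σ[b>=4](γ[b; COUNT(*)→f](U)) → 2

E1 result:
b | f
1 | 2
E2 result:
b | f
5 | 1
9 | 1
Witness: (9, 1) appears 0× in E1 but 1× in E2.

no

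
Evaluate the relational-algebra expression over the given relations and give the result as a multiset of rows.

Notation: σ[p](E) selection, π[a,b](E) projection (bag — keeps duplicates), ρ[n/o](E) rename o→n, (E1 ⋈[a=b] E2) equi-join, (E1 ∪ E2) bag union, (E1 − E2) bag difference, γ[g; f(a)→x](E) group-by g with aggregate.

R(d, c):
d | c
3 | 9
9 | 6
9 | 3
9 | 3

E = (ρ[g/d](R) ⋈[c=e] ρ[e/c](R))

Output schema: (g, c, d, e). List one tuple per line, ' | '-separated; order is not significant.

Row counts bottom-up:
  R → 4
  ρ[g/d](R) → 4
  R → 4
  ρ[e/c](R) → 4
  (ρ[g/d](R) ⋈[c=e] ρ[e/c](R)) → 6

== RESULT ==
g | c | d | e
3 | 9 | 3 | 9
9 | 3 | 9 | 3
9 | 3 | 9 | 3
9 | 3 | 9 | 3
9 | 3 | 9 | 3
9 | 6 | 9 | 6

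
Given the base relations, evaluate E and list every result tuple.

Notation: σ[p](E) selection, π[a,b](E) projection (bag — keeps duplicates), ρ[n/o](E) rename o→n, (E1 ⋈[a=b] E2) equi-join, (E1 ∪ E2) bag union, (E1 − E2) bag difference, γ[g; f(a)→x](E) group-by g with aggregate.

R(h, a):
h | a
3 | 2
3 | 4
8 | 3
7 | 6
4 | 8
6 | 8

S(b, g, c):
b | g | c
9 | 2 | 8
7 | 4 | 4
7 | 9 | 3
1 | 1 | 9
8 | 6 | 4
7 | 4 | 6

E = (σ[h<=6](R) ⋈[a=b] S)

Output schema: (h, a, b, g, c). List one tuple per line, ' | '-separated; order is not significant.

Stepwise |·|:
  R → 6
  σ[h<=6](R) → 4
  S → 6
  (σ[h<=6](R) ⋈[a=b] S) → 2

== RESULT ==
h | a | b | g | c
4 | 8 | 8 | 6 | 4
6 | 8 | 8 | 6 | 4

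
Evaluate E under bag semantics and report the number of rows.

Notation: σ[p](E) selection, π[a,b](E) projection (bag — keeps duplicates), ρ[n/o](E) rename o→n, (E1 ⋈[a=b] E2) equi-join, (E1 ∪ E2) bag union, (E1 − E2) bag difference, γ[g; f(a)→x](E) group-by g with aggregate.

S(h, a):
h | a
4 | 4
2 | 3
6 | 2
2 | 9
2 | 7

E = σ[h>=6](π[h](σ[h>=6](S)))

Subexpression sizes:
  S → 5
  σ[h>=6](S) → 1
  π[h](σ[h>=6](S)) → 1
  σ[h>=6](π[h](σ[h>=6](S))) → 1

|E| = 1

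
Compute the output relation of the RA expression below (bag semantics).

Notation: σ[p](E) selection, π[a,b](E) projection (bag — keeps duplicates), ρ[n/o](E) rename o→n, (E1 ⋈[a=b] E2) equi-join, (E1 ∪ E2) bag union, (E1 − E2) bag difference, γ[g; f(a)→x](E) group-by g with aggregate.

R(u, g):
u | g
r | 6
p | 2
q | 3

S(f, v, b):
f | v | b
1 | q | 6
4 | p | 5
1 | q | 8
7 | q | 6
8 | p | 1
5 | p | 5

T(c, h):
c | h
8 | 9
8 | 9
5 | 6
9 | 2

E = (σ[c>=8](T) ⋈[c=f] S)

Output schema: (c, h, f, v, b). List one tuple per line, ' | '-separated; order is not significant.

Row counts bottom-up:
  T → 4
  σ[c>=8](T) → 3
  S → 6
  (σ[c>=8](T) ⋈[c=f] S) → 2

== RESULT ==
c | h | f | v | b
8 | 9 | 8 | p | 1
8 | 9 | 8 | p | 1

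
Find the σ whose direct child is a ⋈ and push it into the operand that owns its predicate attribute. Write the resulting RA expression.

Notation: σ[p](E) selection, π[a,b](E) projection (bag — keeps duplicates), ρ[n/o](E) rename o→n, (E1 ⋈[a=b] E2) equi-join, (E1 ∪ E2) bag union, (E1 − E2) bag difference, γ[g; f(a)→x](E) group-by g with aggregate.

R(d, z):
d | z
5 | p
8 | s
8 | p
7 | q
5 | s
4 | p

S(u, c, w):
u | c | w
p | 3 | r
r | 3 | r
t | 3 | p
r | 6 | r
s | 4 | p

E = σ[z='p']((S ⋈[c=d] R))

σ filters on z, owned by the right side.
E' = (S ⋈[c=d] σ[z='p'](R))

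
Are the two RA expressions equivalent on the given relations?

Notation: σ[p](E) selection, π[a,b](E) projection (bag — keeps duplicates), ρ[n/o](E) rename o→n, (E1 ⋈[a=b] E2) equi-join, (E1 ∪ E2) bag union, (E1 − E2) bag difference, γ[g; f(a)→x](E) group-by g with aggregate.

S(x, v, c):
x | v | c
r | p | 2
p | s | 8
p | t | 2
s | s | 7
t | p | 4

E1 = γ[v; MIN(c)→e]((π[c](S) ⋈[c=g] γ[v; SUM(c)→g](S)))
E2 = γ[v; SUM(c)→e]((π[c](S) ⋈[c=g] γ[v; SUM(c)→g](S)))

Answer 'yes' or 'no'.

E1 stepwise |·|:
  S → 5
  π[c](S) → 5
  S → 5
  γ[v; SUM(c)→g](S) → 3
  (π[c](S) ⋈[c=g] γ[v; SUM(c)→g](S)) → 2
  γ[v; MIN(c)→e]((π[c](S) ⋈[c=g] γ[v; SUM(c)→g](S))) → 1
E2 stepwise |·|:
  S → 5
  π[c](S) → 5
  S → 5
  γ[v; SUM(c)→g](S) → 3
  (π[c](S) ⋈[c=g] γ[v; SUM(c)→g](S)) → 2
  γ[v; SUM(c)→e]((π[c](S) ⋈[c=g] γ[v; SUM(c)→g](S))) → 1

E1 result:
v | e
t | 2
E2 result:
v | e
t | 4
Witness: ('t', 4) appears 0× in E1 but 1× in E2.

no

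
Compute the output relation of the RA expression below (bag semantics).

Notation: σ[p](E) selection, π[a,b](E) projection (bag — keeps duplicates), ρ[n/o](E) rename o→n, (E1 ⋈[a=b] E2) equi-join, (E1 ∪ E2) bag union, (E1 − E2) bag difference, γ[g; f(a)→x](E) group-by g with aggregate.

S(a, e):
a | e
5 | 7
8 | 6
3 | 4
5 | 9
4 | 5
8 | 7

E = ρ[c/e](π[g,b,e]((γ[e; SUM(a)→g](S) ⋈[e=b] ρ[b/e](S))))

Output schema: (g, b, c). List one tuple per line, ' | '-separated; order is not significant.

Per-node cardinality:
  S → 6
  γ[e; SUM(a)→g](S) → 5
  S → 6
  ρ[b/e](S) → 6
  (γ[e; SUM(a)→g](S) ⋈[e=b] ρ[b/e](S)) → 6
  π[g,b,e]((γ[e; SUM(a)→g](S) ⋈[e=b] ρ[b/e](S))) → 6
  ρ[c/e](π[g,b,e]((γ[e; SUM(a)→g](S) ⋈[e=b] ρ[b/e](S)))) → 6

== RESULT ==
g | b | c
3 | 4 | 4
4 | 5 | 5
5 | 9 | 9
8 | 6 | 6
13 | 7 | 7
13 | 7 | 7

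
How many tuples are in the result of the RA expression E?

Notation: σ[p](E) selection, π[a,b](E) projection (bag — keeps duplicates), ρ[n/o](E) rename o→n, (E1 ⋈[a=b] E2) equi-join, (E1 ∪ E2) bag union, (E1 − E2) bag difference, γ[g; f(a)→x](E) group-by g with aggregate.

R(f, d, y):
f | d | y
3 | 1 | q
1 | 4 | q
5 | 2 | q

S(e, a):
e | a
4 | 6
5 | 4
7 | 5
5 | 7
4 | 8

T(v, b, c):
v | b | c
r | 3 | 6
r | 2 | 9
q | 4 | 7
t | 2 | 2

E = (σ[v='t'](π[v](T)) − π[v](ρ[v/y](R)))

Subexpression sizes:
  T → 4
  π[v](T) → 4
  σ[v='t'](π[v](T)) → 1
  R → 3
  ρ[v/y](R) → 3
  π[v](ρ[v/y](R)) → 3
  (σ[v='t'](π[v](T)) − π[v](ρ[v/y](R))) → 1

|E| = 1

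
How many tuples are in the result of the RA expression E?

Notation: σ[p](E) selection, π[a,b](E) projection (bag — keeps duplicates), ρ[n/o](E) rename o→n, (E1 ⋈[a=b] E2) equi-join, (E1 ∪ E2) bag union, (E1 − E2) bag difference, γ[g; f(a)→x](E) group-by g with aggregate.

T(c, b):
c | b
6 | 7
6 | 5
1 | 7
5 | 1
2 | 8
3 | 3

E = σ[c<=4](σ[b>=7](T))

Per-node cardinality:
  T → 6
  σ[b>=7](T) → 3
  σ[c<=4](σ[b>=7](T)) → 2

|E| = 2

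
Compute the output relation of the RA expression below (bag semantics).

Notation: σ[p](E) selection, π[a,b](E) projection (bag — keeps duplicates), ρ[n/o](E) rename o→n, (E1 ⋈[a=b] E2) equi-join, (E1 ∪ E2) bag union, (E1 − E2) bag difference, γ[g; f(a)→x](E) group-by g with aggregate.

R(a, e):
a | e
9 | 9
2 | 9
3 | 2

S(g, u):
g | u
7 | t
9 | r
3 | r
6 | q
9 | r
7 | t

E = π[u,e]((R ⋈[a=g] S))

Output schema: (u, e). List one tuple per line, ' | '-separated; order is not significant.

Per-node cardinality:
  R → 3
  S → 6
  (R ⋈[a=g] S) → 3
  π[u,e]((R ⋈[a=g] S)) → 3

== RESULT ==
u | e
r | 2
r | 9
r | 9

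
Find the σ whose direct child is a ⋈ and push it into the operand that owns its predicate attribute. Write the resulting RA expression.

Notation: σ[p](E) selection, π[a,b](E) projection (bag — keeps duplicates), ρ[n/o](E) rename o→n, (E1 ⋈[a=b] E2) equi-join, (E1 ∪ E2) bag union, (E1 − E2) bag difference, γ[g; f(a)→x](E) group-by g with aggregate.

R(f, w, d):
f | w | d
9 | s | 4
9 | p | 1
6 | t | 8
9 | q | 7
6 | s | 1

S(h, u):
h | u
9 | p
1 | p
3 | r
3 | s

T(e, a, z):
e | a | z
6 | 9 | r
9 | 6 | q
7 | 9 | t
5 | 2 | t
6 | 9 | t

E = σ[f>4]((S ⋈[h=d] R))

σ filters on f, owned by the right side.
E' = (S ⋈[h=d] σ[f>4](R))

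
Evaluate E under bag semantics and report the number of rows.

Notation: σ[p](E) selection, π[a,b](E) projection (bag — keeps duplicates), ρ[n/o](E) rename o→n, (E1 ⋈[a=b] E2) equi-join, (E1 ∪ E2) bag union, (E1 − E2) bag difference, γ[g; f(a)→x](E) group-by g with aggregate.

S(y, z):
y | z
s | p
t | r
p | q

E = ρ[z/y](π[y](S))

Subexpression sizes:
  S → 3
  π[y](S) → 3
  ρ[z/y](π[y](S)) → 3

|E| = 3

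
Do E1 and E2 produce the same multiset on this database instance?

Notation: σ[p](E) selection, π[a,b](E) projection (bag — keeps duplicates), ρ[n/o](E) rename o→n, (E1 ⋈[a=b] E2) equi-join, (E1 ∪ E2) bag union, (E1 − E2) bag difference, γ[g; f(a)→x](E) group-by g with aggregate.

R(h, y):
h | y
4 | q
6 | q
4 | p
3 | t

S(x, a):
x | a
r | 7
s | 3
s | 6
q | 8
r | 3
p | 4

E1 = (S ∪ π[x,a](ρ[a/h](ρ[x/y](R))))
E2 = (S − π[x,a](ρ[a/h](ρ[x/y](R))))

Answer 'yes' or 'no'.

E1 stepwise |·|:
  S → 6
  R → 4
  ρ[x/y](R) → 4
  ρ[a/h](ρ[x/y](R)) → 4
  π[x,a](ρ[a/h](ρ[x/y](R))) → 4
  (S ∪ π[x,a](ρ[a/h](ρ[x/y](R)))) → 10
E2 stepwise |·|:
  S → 6
  R → 4
  ρ[x/y](R) → 4
  ρ[a/h](ρ[x/y](R)) → 4
  π[x,a](ρ[a/h](ρ[x/y](R))) → 4
  (S − π[x,a](ρ[a/h](ρ[x/y](R)))) → 5

E1 result:
x | a
p | 4
p | 4
q | 4
q | 6
q | 8
r | 3
r | 7
s | 3
s | 6
t | 3
E2 result:
x | a
q | 8
r | 3
r | 7
s | 3
s | 6
Witness: ('q', 4) appears 1× in E1 but 0× in E2.

no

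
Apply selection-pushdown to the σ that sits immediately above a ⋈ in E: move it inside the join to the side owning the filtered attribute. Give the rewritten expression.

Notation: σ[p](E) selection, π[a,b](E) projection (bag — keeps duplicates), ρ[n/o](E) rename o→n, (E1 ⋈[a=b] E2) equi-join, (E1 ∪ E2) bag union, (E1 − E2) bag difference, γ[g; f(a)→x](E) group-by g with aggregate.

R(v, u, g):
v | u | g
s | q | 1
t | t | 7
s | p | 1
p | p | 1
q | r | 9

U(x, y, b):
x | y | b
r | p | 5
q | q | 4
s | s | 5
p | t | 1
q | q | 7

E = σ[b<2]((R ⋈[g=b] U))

σ filters on b, owned by the right side.
E' = (R ⋈[g=b] σ[b<2](U))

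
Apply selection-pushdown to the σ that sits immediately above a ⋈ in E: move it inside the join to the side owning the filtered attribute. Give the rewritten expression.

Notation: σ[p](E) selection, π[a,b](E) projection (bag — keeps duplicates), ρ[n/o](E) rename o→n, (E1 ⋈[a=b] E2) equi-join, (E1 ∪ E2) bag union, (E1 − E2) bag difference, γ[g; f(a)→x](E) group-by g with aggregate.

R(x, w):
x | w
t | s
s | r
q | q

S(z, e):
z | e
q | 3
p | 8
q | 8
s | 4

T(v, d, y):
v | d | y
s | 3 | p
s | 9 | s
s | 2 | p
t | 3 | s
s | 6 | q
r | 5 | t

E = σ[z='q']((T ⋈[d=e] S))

σ filters on z, owned by the right side.
E' = (T ⋈[d=e] σ[z='q'](S))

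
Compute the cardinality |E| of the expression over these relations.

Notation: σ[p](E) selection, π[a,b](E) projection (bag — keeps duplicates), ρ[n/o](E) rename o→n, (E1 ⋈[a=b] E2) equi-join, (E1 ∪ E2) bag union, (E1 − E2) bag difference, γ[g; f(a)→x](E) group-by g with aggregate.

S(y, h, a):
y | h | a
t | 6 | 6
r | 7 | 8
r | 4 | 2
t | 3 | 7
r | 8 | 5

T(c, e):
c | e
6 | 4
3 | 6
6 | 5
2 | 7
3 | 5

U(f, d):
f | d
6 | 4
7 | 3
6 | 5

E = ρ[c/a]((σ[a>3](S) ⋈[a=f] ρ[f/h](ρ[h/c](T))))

Subexpression sizes:
  S → 5
  σ[a>3](S) → 4
  T → 5
  ρ[h/c](T) → 5
  ρ[f/h](ρ[h/c](T)) → 5
  (σ[a>3](S) ⋈[a=f] ρ[f/h](ρ[h/c](T))) → 2
  ρ[c/a]((σ[a>3](S) ⋈[a=f] ρ[f/h](ρ[h/c](T)))) → 2

|E| = 2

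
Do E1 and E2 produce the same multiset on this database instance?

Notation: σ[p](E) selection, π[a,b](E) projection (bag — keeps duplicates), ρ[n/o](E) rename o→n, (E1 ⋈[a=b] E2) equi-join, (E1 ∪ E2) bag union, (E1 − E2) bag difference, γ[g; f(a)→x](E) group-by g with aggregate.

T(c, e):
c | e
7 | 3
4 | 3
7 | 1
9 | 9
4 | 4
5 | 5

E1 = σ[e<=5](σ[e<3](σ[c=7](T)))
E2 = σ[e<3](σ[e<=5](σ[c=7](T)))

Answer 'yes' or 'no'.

E1 row counts bottom-up:
  T → 6
  σ[c=7](T) → 2
  σ[e<3](σ[c=7](T)) → 1
  σ[e<=5](σ[e<3](σ[c=7](T))) → 1
E2 row counts bottom-up:
  T → 6
  σ[c=7](T) → 2
  σ[e<=5](σ[c=7](T)) → 2
  σ[e<3](σ[e<=5](σ[c=7](T))) → 1

E1 and E2 produce the same multiset:
c | e
7 | 1

yes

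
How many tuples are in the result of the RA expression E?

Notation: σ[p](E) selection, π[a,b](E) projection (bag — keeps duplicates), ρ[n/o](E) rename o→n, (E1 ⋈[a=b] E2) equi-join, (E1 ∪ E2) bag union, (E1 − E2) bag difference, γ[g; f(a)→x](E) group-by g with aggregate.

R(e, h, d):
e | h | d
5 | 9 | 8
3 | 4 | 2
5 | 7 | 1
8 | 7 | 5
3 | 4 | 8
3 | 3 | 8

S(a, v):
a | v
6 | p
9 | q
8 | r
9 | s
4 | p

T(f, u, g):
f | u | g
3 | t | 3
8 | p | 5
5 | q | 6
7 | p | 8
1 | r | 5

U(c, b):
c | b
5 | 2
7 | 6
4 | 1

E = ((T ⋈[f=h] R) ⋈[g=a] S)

Subexpression sizes:
  T → 5
  R → 6
  (T ⋈[f=h] R) → 3
  S → 5
  ((T ⋈[f=h] R) ⋈[g=a] S) → 2

|E| = 2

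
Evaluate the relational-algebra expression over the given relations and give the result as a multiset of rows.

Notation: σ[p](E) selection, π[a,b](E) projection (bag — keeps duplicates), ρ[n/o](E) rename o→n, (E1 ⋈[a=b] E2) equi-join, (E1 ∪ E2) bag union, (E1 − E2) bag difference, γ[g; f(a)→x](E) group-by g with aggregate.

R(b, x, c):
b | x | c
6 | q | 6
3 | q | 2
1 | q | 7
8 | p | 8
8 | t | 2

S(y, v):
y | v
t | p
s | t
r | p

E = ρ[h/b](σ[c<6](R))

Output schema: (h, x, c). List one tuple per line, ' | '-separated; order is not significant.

Stepwise |·|:
  R → 5
  σ[c<6](R) → 2
  ρ[h/b](σ[c<6](R)) → 2

== RESULT ==
h | x | c
3 | q | 2
8 | t | 2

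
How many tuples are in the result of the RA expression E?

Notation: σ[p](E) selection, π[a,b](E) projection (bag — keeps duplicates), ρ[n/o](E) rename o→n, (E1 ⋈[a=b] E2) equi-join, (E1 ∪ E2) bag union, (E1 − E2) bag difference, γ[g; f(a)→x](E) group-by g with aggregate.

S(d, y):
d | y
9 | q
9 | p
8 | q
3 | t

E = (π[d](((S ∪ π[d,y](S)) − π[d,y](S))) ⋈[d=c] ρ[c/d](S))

Subexpression sizes:
  S → 4
  S → 4
  π[d,y](S) → 4
  (S ∪ π[d,y](S)) → 8
  S → 4
  π[d,y](S) → 4
  ((S ∪ π[d,y](S)) − π[d,y](S)) → 4
  π[d](((S ∪ π[d,y](S)) − π[d,y](S))) → 4
  S → 4
  ρ[c/d](S) → 4
  (π[d](((S ∪ π[d,y](S)) − π[d,y](S))) ⋈[d=c] ρ[c/d](S)) → 6

|E| = 6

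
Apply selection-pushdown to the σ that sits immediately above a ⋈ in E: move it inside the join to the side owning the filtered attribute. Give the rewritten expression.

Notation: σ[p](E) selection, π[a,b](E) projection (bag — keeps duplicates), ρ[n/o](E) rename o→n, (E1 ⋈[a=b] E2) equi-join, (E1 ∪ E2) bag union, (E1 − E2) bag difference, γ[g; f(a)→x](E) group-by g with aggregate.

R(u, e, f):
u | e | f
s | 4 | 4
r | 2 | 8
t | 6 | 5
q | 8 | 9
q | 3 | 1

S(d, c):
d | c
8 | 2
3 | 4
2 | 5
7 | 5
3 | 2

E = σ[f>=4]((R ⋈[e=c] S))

σ filters on f, owned by the left side.
E' = (σ[f>=4](R) ⋈[e=c] S)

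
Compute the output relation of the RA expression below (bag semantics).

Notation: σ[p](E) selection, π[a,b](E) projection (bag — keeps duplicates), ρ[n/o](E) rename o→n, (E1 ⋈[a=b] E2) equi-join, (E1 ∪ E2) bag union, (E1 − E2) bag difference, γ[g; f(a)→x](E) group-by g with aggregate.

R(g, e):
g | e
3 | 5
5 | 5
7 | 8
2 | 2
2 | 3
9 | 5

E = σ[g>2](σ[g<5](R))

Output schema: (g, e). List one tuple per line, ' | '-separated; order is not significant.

Subexpression sizes:
  R → 6
  σ[g<5](R) → 3
  σ[g>2](σ[g<5](R)) → 1

== RESULT ==
g | e
3 | 5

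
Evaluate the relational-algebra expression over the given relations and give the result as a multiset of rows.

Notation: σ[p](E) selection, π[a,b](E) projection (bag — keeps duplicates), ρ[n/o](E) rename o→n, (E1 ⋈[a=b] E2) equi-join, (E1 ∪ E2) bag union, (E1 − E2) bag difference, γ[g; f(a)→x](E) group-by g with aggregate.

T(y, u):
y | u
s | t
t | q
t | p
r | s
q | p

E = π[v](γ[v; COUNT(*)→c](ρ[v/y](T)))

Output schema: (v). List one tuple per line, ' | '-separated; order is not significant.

Stepwise |·|:
  T → 5
  ρ[v/y](T) → 5
  γ[v; COUNT(*)→c](ρ[v/y](T)) → 4
  π[v](γ[v; COUNT(*)→c](ρ[v/y](T))) → 4

== RESULT ==
v
q
r
s
t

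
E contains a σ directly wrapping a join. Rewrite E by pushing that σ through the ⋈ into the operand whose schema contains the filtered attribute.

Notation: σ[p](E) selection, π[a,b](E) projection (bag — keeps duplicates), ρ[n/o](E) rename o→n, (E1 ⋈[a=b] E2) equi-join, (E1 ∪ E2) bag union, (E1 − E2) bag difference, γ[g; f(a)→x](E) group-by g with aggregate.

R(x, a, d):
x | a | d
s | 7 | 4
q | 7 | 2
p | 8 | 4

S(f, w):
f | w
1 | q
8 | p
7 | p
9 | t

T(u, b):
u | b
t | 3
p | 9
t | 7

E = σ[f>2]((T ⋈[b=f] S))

σ filters on f, owned by the right side.
E' = (T ⋈[b=f] σ[f>2](S))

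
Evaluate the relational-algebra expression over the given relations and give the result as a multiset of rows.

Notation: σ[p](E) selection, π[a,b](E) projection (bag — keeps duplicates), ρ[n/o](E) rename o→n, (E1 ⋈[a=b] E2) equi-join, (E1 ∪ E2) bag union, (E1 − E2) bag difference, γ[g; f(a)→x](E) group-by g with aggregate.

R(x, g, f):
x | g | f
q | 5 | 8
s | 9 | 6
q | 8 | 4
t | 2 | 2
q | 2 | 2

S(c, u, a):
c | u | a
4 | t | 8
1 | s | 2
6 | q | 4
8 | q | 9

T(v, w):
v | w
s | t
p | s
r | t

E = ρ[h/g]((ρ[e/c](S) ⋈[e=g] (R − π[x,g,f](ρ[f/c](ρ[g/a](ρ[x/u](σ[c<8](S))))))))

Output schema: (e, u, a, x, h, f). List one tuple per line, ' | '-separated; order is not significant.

Subexpression sizes:
  S → 4
  ρ[e/c](S) → 4
  R → 5
  S → 4
  σ[c<8](S) → 3
  ρ[x/u](σ[c<8](S)) → 3
  ρ[g/a](ρ[x/u](σ[c<8](S))) → 3
  ρ[f/c](ρ[g/a](ρ[x/u](σ[c<8](S)))) → 3
  π[x,g,f](ρ[f/c](ρ[g/a](ρ[x/u](σ[c<8](S))))) → 3
  (R − π[x,g,f](ρ[f/c](ρ[g/a](ρ[x/u](σ[c<8](S)))))) → 5
  (ρ[e/c](S) ⋈[e=g] (R − π[x,g,f](ρ[f/c](ρ[g/a](ρ[x/u](σ[c<8](S))))))) → 1
  ρ[h/g]((ρ[e/c](S) ⋈[e=g] (R − π[x,g,f](ρ[f/c](ρ[g/a](ρ[x/u](σ[c<8](S)))))))) → 1

== RESULT ==
e | u | a | x | h | f
8 | q | 9 | q | 8 | 4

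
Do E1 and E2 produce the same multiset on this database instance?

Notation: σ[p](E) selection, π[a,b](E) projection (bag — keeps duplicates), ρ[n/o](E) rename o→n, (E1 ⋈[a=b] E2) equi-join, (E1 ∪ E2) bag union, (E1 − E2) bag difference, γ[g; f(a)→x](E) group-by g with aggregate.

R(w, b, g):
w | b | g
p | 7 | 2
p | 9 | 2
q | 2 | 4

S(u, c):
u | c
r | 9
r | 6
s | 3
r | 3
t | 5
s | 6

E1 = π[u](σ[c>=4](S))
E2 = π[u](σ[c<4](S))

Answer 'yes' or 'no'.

E1 subexpression sizes:
  S → 6
  σ[c>=4](S) → 4
  π[u](σ[c>=4](S)) → 4
E2 subexpression sizes:
  S → 6
  σ[c<4](S) → 2
  π[u](σ[c<4](S)) → 2

E1 result:
u
r
r
s
t
E2 result:
u
r
s
Witness: ('t',) appears 1× in E1 but 0× in E2.

no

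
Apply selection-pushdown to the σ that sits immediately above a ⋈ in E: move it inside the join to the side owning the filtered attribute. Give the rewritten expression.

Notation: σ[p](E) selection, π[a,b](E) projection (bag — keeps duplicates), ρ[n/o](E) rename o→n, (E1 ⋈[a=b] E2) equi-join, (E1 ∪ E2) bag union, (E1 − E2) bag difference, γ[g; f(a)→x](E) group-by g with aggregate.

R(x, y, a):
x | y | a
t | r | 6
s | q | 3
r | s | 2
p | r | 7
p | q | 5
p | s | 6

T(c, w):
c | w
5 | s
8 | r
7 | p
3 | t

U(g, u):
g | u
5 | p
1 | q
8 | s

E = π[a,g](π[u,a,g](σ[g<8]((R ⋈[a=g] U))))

σ filters on g, owned by the right side.
E' = π[a,g](π[u,a,g]((R ⋈[a=g] σ[g<8](U))))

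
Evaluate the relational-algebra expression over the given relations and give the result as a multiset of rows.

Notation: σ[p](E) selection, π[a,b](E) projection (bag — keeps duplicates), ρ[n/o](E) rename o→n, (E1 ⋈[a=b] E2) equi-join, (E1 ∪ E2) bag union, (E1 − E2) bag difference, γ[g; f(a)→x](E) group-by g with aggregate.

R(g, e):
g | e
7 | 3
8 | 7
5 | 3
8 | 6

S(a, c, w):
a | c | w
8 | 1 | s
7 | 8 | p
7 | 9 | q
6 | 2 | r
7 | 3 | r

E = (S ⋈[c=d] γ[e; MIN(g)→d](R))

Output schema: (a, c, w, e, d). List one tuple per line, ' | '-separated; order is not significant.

Stepwise |·|:
  S → 5
  R → 4
  γ[e; MIN(g)→d](R) → 3
  (S ⋈[c=d] γ[e; MIN(g)→d](R)) → 2

== RESULT ==
a | c | w | e | d
7 | 8 | p | 6 | 8
7 | 8 | p | 7 | 8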